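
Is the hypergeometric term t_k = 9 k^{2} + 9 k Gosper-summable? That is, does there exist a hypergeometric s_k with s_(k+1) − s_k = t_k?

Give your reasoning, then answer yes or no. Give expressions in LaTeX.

Yes. s_k = 3 k \left(k^{2} - 1\right).

t_(k+1)/t_k = (k + 2)/k.
Take A(k)=1, B(k)=1, C(k)=k**2 + k.
Key eq: (1)·f(k+1) = (1)·f(k) + (k**2 + k).
d = 3 from the (0,0,2) case.
Solving with deg f ≤ 3: f(k) = k*(k - 1)*(k + 1)/3.
Then R = B(k−1)f/C = (k - 1)/3, so s_k = R(k)·t_k = 3*k*(k**2 - 1).
Check: Δs_k = 9*k*(k + 1). ✓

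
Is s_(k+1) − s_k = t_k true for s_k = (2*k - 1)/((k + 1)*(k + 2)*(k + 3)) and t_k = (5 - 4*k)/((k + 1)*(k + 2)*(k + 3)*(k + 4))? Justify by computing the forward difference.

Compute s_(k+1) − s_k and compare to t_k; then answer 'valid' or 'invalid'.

Valid — Δs_k = t_k.

s_(k+1) = (2*k + 1)/((k + 2)*(k + 3)*(k + 4))
s_(k+1) − s_k = (5 - 4*k)/(k**4 + 10*k**3 + 35*k**2 + 50*k + 24)
(s_(k+1) − s_k) − t_k = 0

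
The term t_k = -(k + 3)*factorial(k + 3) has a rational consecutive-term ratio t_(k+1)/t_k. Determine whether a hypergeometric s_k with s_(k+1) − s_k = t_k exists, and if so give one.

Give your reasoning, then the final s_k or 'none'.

Compute t_(k+1)/t_k: get (k + 4)**2/(k + 3).
A = k + 4, B = 1, C = k + 3.
Solve (k + 4)·f(k+1) − (1)·f(k) = k + 3.
Bound: deg f ≤ 0.
Solve for f: f(k) = 1 (degree 0 ≤ 0).
Certificate R = B(k−1)f/C = 1/(k + 3) gives s_k = -factorial(k + 3).
s_(k+1) − s_k = -(k + 3)*factorial(k + 3) = t_k.

s_k = -factorial(k + 3)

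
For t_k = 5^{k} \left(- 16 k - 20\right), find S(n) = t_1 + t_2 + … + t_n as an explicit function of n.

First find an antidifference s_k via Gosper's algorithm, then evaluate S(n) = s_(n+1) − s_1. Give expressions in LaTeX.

S(n) = - 20 \cdot 5^{n} n - 20 \cdot 5^{n} + 20

Compute t_(k+1)/t_k: get 5*(4*k + 9)/(4*k + 5).
Normal form (A,B,C) = (5, 1, k + 5/4).
Set up (5)·f(k+1) − (1)·f(k) − (k + 5/4) = 0.
deg f ≤ 1 (via 0,0,1).
A polynomial solution: f(k) = k/4.
R(k) = B(k−1)·f(k)/C(k) = k/(4*k + 5); s_k = R·t_k = -4*5**k*k.
Δs = 5**k*(-16*k - 20), as required.
s_(n+1) = 20*5**n*(-n - 1) and s_(1) = -20, so S(n) = -20*5**n*n - 20*5**n + 20.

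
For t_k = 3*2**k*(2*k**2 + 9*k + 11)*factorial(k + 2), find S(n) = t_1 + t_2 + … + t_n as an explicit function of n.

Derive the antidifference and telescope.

Step 1: r(k) = 2*(2*k**3 + 19*k**2 + 61*k + 66)/(2*k**2 + 9*k + 11).
So A=2*k + 6 and B=1, with C=k**2 + 9*k/2 + 11/2.
Set up (2*k + 6)·f(k+1) − (1)·f(k) − (k**2 + 9*k/2 + 11/2) = 0.
From deg A=1, deg B=0, deg C=2: d=1.
Solving with deg f ≤ 1: f(k) = (k + 1)/2.
Get s_k = R·t_k = 3*2**k*(k + 1)*factorial(k + 2) with R(k) = B(k−1)f(k)/C(k) = (k + 1)/(2*k**2 + 9*k + 11).
Check: Δs_k = 3*2**k*(2*k**2 + 9*k + 11)*factorial(k + 2). ✓
Telescope: S(n) = s_(n+1) − s_(1) = 6*2**n*(n + 2)*factorial(n + 3) − (72) = 6*2**n*n*factorial(n + 3) + 12*2**n*factorial(n + 3) - 72.

S(n) = 6*2**n*n*factorial(n + 3) + 12*2**n*factorial(n + 3) - 72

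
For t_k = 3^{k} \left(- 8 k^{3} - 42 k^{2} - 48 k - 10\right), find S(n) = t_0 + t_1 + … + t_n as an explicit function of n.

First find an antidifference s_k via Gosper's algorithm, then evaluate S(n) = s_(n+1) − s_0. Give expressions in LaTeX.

t_(k+1)/t_k = 3*(4*k**3 + 33*k**2 + 78*k + 54)/(4*k**3 + 21*k**2 + 24*k + 5).
Factor: A=3; B=1; C=k**3 + 21*k**2/4 + 6*k + 5/4.
Solve (3)·f(k+1) − (1)·f(k) = k**3 + 21*k**2/4 + 6*k + 5/4.
Bound: deg f ≤ 3.
Match coefficients ⇒ f(k) = (4*k**3 + 3*k**2 - 3*k - 1)/8.
Certificate R = B(k−1)f/C = (4*k**3 + 3*k**2 - 3*k - 1)/(2*(4*k + 5)*(k**2 + 4*k + 1)) gives s_k = 3**k*(-4*k**3 - 3*k**2 + 3*k + 1).
Δs = 3**k*(-8*k**3 - 42*k**2 - 48*k - 10), as required.
Evaluate: s_(n+1) = 3**(n + 1)*(-4*n**3 - 15*n**2 - 15*n - 3); subtract s_(0) = 1 ⇒ S(n) = -12*3**n*n**3 - 45*3**n*n**2 - 45*3**n*n - 9*3**n - 1.

S(n) = - 12 \cdot 3^{n} n^{3} - 45 \cdot 3^{n} n^{2} - 45 \cdot 3^{n} n - 9 \cdot 3^{n} - 1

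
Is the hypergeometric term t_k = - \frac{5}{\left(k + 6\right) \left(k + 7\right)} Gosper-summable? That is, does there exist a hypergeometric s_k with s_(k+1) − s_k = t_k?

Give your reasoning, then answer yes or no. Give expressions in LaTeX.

Yes. s_k = - \frac{5 k}{6 k + 36}.

Ratio r(k) = (k + 6)/(k + 8).
A = k + 6, B = k + 8, C = 1.
f must satisfy (k + 6)·f(k+1) − (k + 7)·f(k) = 1.
d = 1 from the (1,1,0) case.
Solve for f: f(k) = k/6 (degree 1 ≤ 1).
Get s_k = R·t_k = -5*k/(6*k + 36) with R(k) = B(k−1)f(k)/C(k) = k*(k + 7)/6.
Verify: -5/(k**2 + 13*k + 42) matches t_k.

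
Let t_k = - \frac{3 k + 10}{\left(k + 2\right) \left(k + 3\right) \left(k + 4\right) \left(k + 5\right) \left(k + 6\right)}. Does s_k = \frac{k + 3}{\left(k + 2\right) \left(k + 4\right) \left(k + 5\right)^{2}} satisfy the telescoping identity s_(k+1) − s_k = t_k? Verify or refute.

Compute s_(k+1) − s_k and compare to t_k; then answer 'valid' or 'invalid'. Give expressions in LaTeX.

Invalid: residual \frac{4 \left(2 k^{2} + 17 k + 34\right)}{k^{7} + 31 k^{6} + 405 k^{5} + 2885 k^{4} + 12074 k^{3} + 29604 k^{2} + 39240 k + 21600} ≠ 0.

s_(k+1) = (k + 4)/((k + 3)*(k + 5)*(k + 6)**2)
s_(k+1) − s_k = ((k + 2)*(k + 4)**2*(k + 5) - (k + 3)**2*(k + 6)**2)/((k + 2)*(k + 3)*(k + 4)*(k + 5)**2*(k + 6)**2)
(s_(k+1) − s_k) − t_k = 4*(2*k**2 + 17*k + 34)/(k**7 + 31*k**6 + 405*k**5 + 2885*k**4 + 12074*k**3 + 29604*k**2 + 39240*k + 21600)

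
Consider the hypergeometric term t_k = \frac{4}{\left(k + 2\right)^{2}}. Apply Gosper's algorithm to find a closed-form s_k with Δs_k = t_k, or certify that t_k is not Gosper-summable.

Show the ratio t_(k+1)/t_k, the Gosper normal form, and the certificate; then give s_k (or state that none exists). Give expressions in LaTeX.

none — t_k is not Gosper-summable

The ratio is (k + 2)**2/(k + 3)**2.
Gosper form: A/B · C(k+1)/C(k) with A=k**2 + 4*k + 4, B=k**2 + 6*k + 9, C=1.
Need (k**2 + 4*k + 4)·f(k+1) − (k**2 + 4*k + 4)·f(k) = 1.
From deg A=2, deg B=2, deg C=0: d=0.
Generic f = c0 gives residual -1; -1 = 0 cannot hold, so t_k is not Gosper-summable.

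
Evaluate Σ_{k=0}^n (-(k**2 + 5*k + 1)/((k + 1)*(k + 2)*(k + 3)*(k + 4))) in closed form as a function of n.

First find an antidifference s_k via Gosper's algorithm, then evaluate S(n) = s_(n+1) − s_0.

S(n) = (-n**3 - 6*n**2 - 8*n - 3)/(3*(n**3 + 9*n**2 + 26*n + 24))

The ratio is (k + 1)*(5*k + (k + 1)**2 + 6)/((k + 5)*(k**2 + 5*k + 1)).
Normal form (A,B,C) = (k + 1, k + 5, k**2 + 5*k + 1).
Set up (k + 1)·f(k+1) − (k + 4)·f(k) − (k**2 + 5*k + 1) = 0.
From deg A=1, deg B=1, deg C=2: d=3.
Solve for f: f(k) = k*(k**2 + 3*k - 1)/3 (degree 3 ≤ 3).
R(k) = B(k−1)·f(k)/C(k) = k*(k + 4)*(k**2 + 3*k - 1)/(3*(k**2 + 5*k + 1)); s_k = R·t_k = k*(-k**2 - 3*k + 1)/(3*(k + 1)*(k + 2)*(k + 3)).
Verify: (-k**2 - 5*k - 1)/(k**4 + 10*k**3 + 35*k**2 + 50*k + 24) matches t_k.
Σ_(k=0)^n t_k = s_(n+1) − s_(0) = ((-n**3 - 6*n**2 - 8*n - 3)/(3*(n**3 + 9*n**2 + 26*n + 24))) − (0), i.e. (-n**3 - 6*n**2 - 8*n - 3)/(3*(n**3 + 9*n**2 + 26*n + 24)).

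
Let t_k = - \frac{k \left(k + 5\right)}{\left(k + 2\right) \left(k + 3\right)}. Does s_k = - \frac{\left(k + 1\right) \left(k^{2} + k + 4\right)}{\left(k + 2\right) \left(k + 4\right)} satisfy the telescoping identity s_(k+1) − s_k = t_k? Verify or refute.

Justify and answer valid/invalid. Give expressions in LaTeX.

Invalid: residual \frac{3 \left(5 k^{2} + 13 k - 12\right)}{k^{4} + 14 k^{3} + 71 k^{2} + 154 k + 120} ≠ 0.

s_(k+1) = -(k + 2)*(k + (k + 1)**2 + 5)/((k + 3)*(k + 5))
s_(k+1) − s_k = (-k**4 - 14*k**3 - 50*k**2 - 61*k - 36)/(k**4 + 14*k**3 + 71*k**2 + 154*k + 120)
(s_(k+1) − s_k) − t_k = 3*(5*k**2 + 13*k - 12)/(k**4 + 14*k**3 + 71*k**2 + 154*k + 120)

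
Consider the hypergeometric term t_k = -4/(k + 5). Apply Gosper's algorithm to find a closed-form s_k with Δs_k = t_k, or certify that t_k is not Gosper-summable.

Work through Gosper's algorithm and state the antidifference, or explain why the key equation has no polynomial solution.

Compute t_(k+1)/t_k: get (k + 5)/(k + 6).
So A=k + 5 and B=k + 6, with C=1.
Solve (k + 5)·f(k+1) − (k + 5)·f(k) = 1.
d = 0 from the (1,1,0) case.
Write f(k) = c0. Then LHS − RHS = -1, requiring -1 = 0: contradictory. No certificate.

not Gosper-summable; s_k does not exist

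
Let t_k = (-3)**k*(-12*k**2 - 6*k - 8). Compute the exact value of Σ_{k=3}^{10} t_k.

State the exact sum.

Σ = -58812264

Ratio r(k) = 3*(-6*k**2 - 15*k - 13)/(6*k**2 + 3*k + 4).
Take A(k)=-3, B(k)=1, C(k)=k**2 + k/2 + 2/3.
f must satisfy (-3)·f(k+1) − (1)·f(k) = k**2 + k/2 + 2/3.
From deg A=0, deg B=0, deg C=2: d=2.
Match coefficients ⇒ f(k) = -(3*k**2 - 3*k + 2)/12.
R(k) = B(k−1)·f(k)/C(k) = -(3*k**2 - 3*k + 2)/(2*(6*k**2 + 3*k + 4)); s_k = R·t_k = (-3)**k*(3*k**2 - 3*k + 2).
Check: Δs_k = (-3)**k*(-12*k**2 - 6*k - 8). ✓
Telescoping: Σ = s_(11) − s_(3) = -58812804 − (-540) = -58812264.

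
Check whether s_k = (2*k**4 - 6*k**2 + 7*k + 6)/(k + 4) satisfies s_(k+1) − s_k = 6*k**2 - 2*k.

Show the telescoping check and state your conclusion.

s_(k+1) = (7*k + 2*(k + 1)**4 - 6*(k + 1)**2 + 13)/(k + 5)
s_(k+1) − s_k = 2*(3*k**4 + 22*k**3 + 25*k**2 - 10*k + 3)/(k**2 + 9*k + 20)
(s_(k+1) − s_k) − t_k = 2*(-4*k**3 - 26*k**2 + 10*k + 3)/(k**2 + 9*k + 20)

Invalid: residual 2*(-4*k**3 - 26*k**2 + 10*k + 3)/(k**2 + 9*k + 20) ≠ 0.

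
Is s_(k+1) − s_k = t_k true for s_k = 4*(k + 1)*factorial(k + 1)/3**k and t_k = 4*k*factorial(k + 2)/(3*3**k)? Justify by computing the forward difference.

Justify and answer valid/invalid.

s_(k+1) = 4*(k + 2)*factorial(k + 2)/(3*3**k)
s_(k+1) − s_k = 4*(k**2 + k + 1)*factorial(k + 1)/(3*3**k)
(s_(k+1) − s_k) − t_k = -4*(k - 1)*factorial(k + 1)/(3*3**k)

Invalid: residual -4*(k - 1)*factorial(k + 1)/(3*3**k) ≠ 0.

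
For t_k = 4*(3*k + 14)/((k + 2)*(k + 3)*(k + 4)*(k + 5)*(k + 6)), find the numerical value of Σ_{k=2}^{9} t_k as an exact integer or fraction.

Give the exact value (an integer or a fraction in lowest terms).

r(k) = (k + 2)*(3*k + 17)/((k + 7)*(3*k + 14)) after simplifying.
So A=k + 2 and B=k + 7, with C=k + 14/3.
Need (k + 2)·f(k+1) − (k + 6)·f(k) = k + 14/3.
From deg A=1, deg B=1, deg C=1: d=4.
Solving with deg f ≤ 4: f(k) = k*(k + 4)*(k**2 + 10*k + 31)/90.
Certificate R = B(k−1)f/C = k*(k + 4)*(k + 6)*(k**2 + 10*k + 31)/(30*(3*k + 14)) gives s_k = 2*k*(k**2 + 10*k + 31)/(15*(k**3 + 10*k**2 + 31*k + 30)).
Δs = 4*(3*k + 14)/(k**5 + 20*k**4 + 155*k**3 + 580*k**2 + 1044*k + 720), as required.
Evaluate s at k=10 and k=2: 77/585 and 11/105; difference 22/819.

Σ = 22/819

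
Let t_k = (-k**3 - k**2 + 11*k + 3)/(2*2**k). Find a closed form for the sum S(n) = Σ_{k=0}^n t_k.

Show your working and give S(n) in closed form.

S(n) = 2**(-n - 1)*(-2**(n + 2) + n**3 + 7*n**2 + 11*n + 7)

r(k) = (k**3/2 + 2*k**2 - 3*k - 6)/(k**3 + k**2 - 11*k - 3) after simplifying.
A = 1/2, B = 1, C = k**3 + k**2 - 11*k - 3.
Need (1/2)·f(k+1) − (1)·f(k) = k**3 + k**2 - 11*k - 3.
Degrees (0,0,3) ⇒ d ≤ 3.
Solve for f: f(k) = -2*(k**3 + 4*k**2 + 2) (degree 3 ≤ 3).
Get s_k = R·t_k = (k**3 + 4*k**2 + 2)/2**k with R(k) = B(k−1)f(k)/C(k) = -2*(k**3 + 4*k**2 + 2)/((k - 3)*(k**2 + 4*k + 1)).
Verify: (-k**3 - k**2 + 11*k + 3)/(2*2**k) matches t_k.
s_(n+1) = 2**(-n - 1)*(n**3 + 7*n**2 + 11*n + 7) and s_(0) = 2, so S(n) = 2**(-n - 1)*(-2**(n + 2) + n**3 + 7*n**2 + 11*n + 7).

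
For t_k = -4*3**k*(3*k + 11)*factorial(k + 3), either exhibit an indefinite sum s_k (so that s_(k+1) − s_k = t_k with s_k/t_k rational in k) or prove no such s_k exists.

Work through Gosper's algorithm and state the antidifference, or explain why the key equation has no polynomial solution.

The ratio is 3*(k + 4)*(3*k + 14)/(3*k + 11).
A = 3*k + 12, B = 1, C = k + 11/3.
Key eq: (3*k + 12)·f(k+1) = (1)·f(k) + (k + 11/3).
From deg A=1, deg B=0, deg C=1: d=0.
Coefficient equations give f(k) = 1/3.
R(k) = B(k−1)·f(k)/C(k) = 1/(3*k + 11); s_k = R·t_k = -4*3**k*factorial(k + 3).
Verify: -4*3**k*(3*k + 11)*factorial(k + 3) matches t_k.

s_k = -4*3**k*factorial(k + 3)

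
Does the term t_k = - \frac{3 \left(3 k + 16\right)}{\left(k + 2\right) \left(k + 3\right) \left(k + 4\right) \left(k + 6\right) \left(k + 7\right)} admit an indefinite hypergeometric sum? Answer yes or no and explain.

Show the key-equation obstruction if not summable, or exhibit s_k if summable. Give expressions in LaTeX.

Yes. s_k = \frac{k \left(- k^{2} - 11 k - 36\right)}{12 \left(k^{3} + 11 k^{2} + 36 k + 36\right)}.

Compute t_(k+1)/t_k: get (k + 2)*(k + 6)*(3*k + 19)/((k + 5)*(k + 8)*(3*k + 16)).
Take A(k)=k + 2, B(k)=k + 8, C(k)=k**2 + 31*k/3 + 80/3.
Need (k + 2)·f(k+1) − (k + 7)·f(k) = k**2 + 31*k/3 + 80/3.
deg f ≤ 5 (via 1,1,2).
Solving with deg f ≤ 5: f(k) = k*(k + 4)*(k + 5)*(k**2 + 11*k + 36)/108.
Certificate R = B(k−1)f/C = k*(k + 4)*(k + 7)*(k**2 + 11*k + 36)/(36*(3*k + 16)) gives s_k = k*(-k**2 - 11*k - 36)/(12*(k**3 + 11*k**2 + 36*k + 36)).
Check: Δs_k = 3*(-3*k - 16)/(k**5 + 22*k**4 + 185*k**3 + 740*k**2 + 1404*k + 1008). ✓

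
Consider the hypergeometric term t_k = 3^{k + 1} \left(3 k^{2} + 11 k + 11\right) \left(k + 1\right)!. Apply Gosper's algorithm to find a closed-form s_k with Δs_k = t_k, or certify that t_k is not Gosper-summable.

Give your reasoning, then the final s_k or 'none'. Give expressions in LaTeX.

Step 1: r(k) = 3*(3*k**3 + 23*k**2 + 59*k + 50)/(3*k**2 + 11*k + 11).
Take A(k)=3*k + 6, B(k)=1, C(k)=k**2 + 11*k/3 + 11/3.
Key eq: (3*k + 6)·f(k+1) = (1)·f(k) + (k**2 + 11*k/3 + 11/3).
deg f ≤ 1 (via 1,0,2).
Solve for f: f(k) = (k + 1)/3 (degree 1 ≤ 1).
Get s_k = R·t_k = 3**(k + 1)*(k + 1)*factorial(k + 1) with R(k) = B(k−1)f(k)/C(k) = (k + 1)/(3*k**2 + 11*k + 11).
Δs = 3**(k + 1)*(3*k**2 + 11*k + 11)*factorial(k + 1), as required.

s_k = 3^{k + 1} \left(k + 1\right) \left(k + 1\right)!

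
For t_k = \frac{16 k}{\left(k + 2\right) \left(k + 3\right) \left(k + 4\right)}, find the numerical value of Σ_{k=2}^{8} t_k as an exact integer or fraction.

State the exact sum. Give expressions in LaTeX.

Σ = 196/165

t_(k+1)/t_k = (k + 1)*(k + 2)/(k*(k + 5)).
Gosper form: A/B · C(k+1)/C(k) with A=k + 2, B=k + 5, C=k.
Set up (k + 2)·f(k+1) − (k + 4)·f(k) − (k) = 0.
Bound: deg f ≤ 2.
Coefficient equations give f(k) = k*(k - 1)/6.
Certificate R = B(k−1)f/C = (k - 1)*(k + 4)/6 gives s_k = 8*k*(k - 1)/(3*(k + 2)*(k + 3)).
Verify: 16*k/(k**3 + 9*k**2 + 26*k + 24) matches t_k.
Evaluate s at k=9 and k=2: 16/11 and 4/15; difference 196/165.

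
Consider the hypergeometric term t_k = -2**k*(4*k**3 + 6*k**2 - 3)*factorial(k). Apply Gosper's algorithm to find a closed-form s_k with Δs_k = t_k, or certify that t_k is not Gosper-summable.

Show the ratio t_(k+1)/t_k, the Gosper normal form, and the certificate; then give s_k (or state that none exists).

s_k = 2**k*(-2*k**2 + 2*k + 3)*factorial(k)

The ratio is 2*(k + 1)*(4*(k + 1)**3 + 6*(k + 1)**2 - 3)/(4*k**3 + 6*k**2 - 3).
So A=2*k + 2 and B=1, with C=k**3 + 3*k**2/2 - 3/4.
Key eq: (2*k + 2)·f(k+1) = (1)·f(k) + (k**3 + 3*k**2/2 - 3/4).
Bound: deg f ≤ 2.
Match coefficients ⇒ f(k) = (2*k**2 - 2*k - 3)/4.
Certificate R = B(k−1)f/C = (2*k**2 - 2*k - 3)/(4*k**3 + 6*k**2 - 3) gives s_k = 2**k*(-2*k**2 + 2*k + 3)*factorial(k).
s_(k+1) − s_k = -2**k*(4*k**3 + 6*k**2 - 3)*factorial(k) = t_k.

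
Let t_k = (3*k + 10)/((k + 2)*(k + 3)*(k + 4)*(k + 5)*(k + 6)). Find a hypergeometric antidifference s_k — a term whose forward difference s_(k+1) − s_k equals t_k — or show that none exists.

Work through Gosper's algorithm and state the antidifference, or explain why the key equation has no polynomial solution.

t_(k+1)/t_k = (k + 2)*(3*k + 13)/((k + 7)*(3*k + 10)).
Take A(k)=k + 2, B(k)=k + 7, C(k)=k + 10/3.
Need (k + 2)·f(k+1) − (k + 6)·f(k) = k + 10/3.
From deg A=1, deg B=1, deg C=1: d=4.
Solving with deg f ≤ 4: f(k) = k*(k + 3)*(k**2 + 11*k + 38)/120.
Then R = B(k−1)f/C = k*(k + 3)*(k + 6)*(k**2 + 11*k + 38)/(40*(3*k + 10)), so s_k = R(k)·t_k = k*(k**2 + 11*k + 38)/(40*(k**3 + 11*k**2 + 38*k + 40)).
Check: Δs_k = (3*k + 10)/(k**5 + 20*k**4 + 155*k**3 + 580*k**2 + 1044*k + 720). ✓

s_k = k*(k**2 + 11*k + 38)/(40*(k**3 + 11*k**2 + 38*k + 40))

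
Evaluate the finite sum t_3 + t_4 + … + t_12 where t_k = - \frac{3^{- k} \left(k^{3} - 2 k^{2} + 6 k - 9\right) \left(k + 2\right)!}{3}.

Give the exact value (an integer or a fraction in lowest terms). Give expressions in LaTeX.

r(k) = (k**4 + 4*k**3 + 8*k**2 + 11*k - 12)/(3*(k**3 - 2*k**2 + 6*k - 9)) after simplifying.
Normal form (A,B,C) = (k/3 + 1, 1, k**3 - 2*k**2 + 6*k - 9).
Set up (k/3 + 1)·f(k+1) − (1)·f(k) − (k**3 - 2*k**2 + 6*k - 9) = 0.
d = 2 from the (1,0,3) case.
Match coefficients ⇒ f(k) = 3*(k - 3)*(k - 1).
Then R = B(k−1)f/C = 3*(k - 3)*(k - 1)/(k**3 - 2*k**2 + 6*k - 9), so s_k = R(k)·t_k = -(k - 3)*(k - 1)*factorial(k + 2)/3**k.
s_(k+1) − s_k = -(k**3 - 2*k**2 + 6*k - 9)*factorial(k + 2)/(3*3**k) = t_k.
Σ_(k=3)^(12) t_k = s_(13) − s_(3) = -71751680000/729 − (0) = -71751680000/729.

Σ = -71751680000/729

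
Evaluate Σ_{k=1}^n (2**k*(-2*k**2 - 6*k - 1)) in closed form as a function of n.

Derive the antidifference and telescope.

t_(k+1)/t_k = 2*(2*k**2 + 10*k + 9)/(2*k**2 + 6*k + 1).
Factor: A=2; B=1; C=k**2 + 3*k + 1/2.
Key eq: (2)·f(k+1) = (1)·f(k) + (k**2 + 3*k + 1/2).
Bound: deg f ≤ 2.
Solving with deg f ≤ 2: f(k) = (2*k**2 - 2*k + 1)/2.
Then R = B(k−1)f/C = (2*k**2 - 2*k + 1)/(2*k**2 + 6*k + 1), so s_k = R(k)·t_k = 2**k*(-2*k**2 + 2*k - 1).
Check: Δs_k = 2**k*(-2*k**2 - 6*k - 1). ✓
Telescope: S(n) = s_(n+1) − s_(1) = 2**(n + 1)*(-2*n**2 - 2*n - 1) − (-2) = -4*2**n*n**2 - 4*2**n*n - 2*2**n + 2.

S(n) = -4*2**n*n**2 - 4*2**n*n - 2*2**n + 2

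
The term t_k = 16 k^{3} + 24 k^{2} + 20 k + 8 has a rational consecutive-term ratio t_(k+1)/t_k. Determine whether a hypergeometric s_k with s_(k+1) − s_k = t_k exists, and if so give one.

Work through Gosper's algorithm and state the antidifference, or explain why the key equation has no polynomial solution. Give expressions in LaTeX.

s_k = 2 k \left(2 k^{3} + k + 1\right)

Step 1: r(k) = (4*k**3 + 18*k**2 + 29*k + 17)/(4*k**3 + 6*k**2 + 5*k + 2).
Take A(k)=1, B(k)=1, C(k)=k**3 + 3*k**2/2 + 5*k/4 + 1/2.
f must satisfy (1)·f(k+1) − (1)·f(k) = k**3 + 3*k**2/2 + 5*k/4 + 1/2.
d = 4 from the (0,0,3) case.
Coefficient equations give f(k) = k*(2*k**3 + k + 1)/8.
R(k) = B(k−1)·f(k)/C(k) = k*(2*k**3 + k + 1)/(2*(4*k**3 + 6*k**2 + 5*k + 2)); s_k = R·t_k = 2*k*(2*k**3 + k + 1).
Verify: 16*k**3 + 24*k**2 + 20*k + 8 matches t_k.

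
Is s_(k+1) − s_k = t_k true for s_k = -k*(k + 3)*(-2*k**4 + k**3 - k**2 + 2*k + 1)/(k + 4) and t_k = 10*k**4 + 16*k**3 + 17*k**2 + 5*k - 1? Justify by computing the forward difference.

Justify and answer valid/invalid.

s_(k+1) = -(k + 1)*(k + 4)*(2*k - 2*(k + 1)**4 + (k + 1)**3 - (k + 1)**2 + 3)/(k + 5)
s_(k+1) − s_k = (10*k**6 + 98*k**5 + 304*k**4 + 398*k**3 + 309*k**2 + 71*k - 16)/(k**2 + 9*k + 20)
(s_(k+1) − s_k) − t_k = (-8*k**5 - 57*k**4 - 80*k**3 - 75*k**2 - 20*k + 4)/(k**2 + 9*k + 20)

Invalid: residual (-8*k**5 - 57*k**4 - 80*k**3 - 75*k**2 - 20*k + 4)/(k**2 + 9*k + 20) ≠ 0.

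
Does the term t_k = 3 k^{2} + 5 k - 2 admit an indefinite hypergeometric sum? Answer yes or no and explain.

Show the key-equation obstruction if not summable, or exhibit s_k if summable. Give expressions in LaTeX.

Yes. s_k = k \left(k^{2} + k - 4\right).

The ratio is (3*k**2 + 11*k + 6)/(3*k**2 + 5*k - 2).
Normal form (A,B,C) = (1, 1, k**2 + 5*k/3 - 2/3).
f must satisfy (1)·f(k+1) − (1)·f(k) = k**2 + 5*k/3 - 2/3.
Degrees (0,0,2) ⇒ d ≤ 3.
Solve for f: f(k) = k*(k**2 + k - 4)/3 (degree 3 ≤ 3).
Get s_k = R·t_k = k*(k**2 + k - 4) with R(k) = B(k−1)f(k)/C(k) = k*(k**2 + k - 4)/((k + 2)*(3*k - 1)).
s_(k+1) − s_k = 3*k**2 + 5*k - 2 = t_k.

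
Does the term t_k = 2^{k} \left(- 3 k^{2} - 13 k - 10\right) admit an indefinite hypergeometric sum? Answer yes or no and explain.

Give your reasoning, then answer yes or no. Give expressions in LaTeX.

Yes. s_k = 2^{k} \left(- 3 k^{2} - k - 2\right).

t_(k+1)/t_k = 2*(3*k**2 + 19*k + 26)/(3*k**2 + 13*k + 10).
So A=2 and B=1, with C=k**2 + 13*k/3 + 10/3.
Solve (2)·f(k+1) − (1)·f(k) = k**2 + 13*k/3 + 10/3.
Degrees (0,0,2) ⇒ d ≤ 2.
A polynomial solution: f(k) = (3*k**2 + k + 2)/3.
R(k) = B(k−1)·f(k)/C(k) = (3*k**2 + k + 2)/((k + 1)*(3*k + 10)); s_k = R·t_k = 2**k*(-3*k**2 - k - 2).
Verify: 2**k*(-3*k**2 - 13*k - 10) matches t_k.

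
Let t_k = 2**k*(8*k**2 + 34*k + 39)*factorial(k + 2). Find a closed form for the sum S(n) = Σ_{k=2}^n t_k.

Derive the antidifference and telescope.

S(n) = 8*2**n*n*factorial(n + 3) + 14*2**n*factorial(n + 3) - 1056

Step 1: r(k) = 2*(8*k**3 + 74*k**2 + 231*k + 243)/(8*k**2 + 34*k + 39).
Take A(k)=2*k + 6, B(k)=1, C(k)=k**2 + 17*k/4 + 39/8.
Solve (2*k + 6)·f(k+1) − (1)·f(k) = k**2 + 17*k/4 + 39/8.
From deg A=1, deg B=0, deg C=2: d=1.
Match coefficients ⇒ f(k) = (4*k + 3)/8.
Then R = B(k−1)f/C = (4*k + 3)/(8*k**2 + 34*k + 39), so s_k = R(k)·t_k = 2**k*(4*k + 3)*factorial(k + 2).
s_(k+1) − s_k = 2**k*(8*k**2 + 34*k + 39)*factorial(k + 2) = t_k.
Σ_(k=2)^n t_k = s_(n+1) − s_(2) = (2**(n + 1)*(4*n + 7)*factorial(n + 3)) − (1056), i.e. 8*2**n*n*factorial(n + 3) + 14*2**n*factorial(n + 3) - 1056.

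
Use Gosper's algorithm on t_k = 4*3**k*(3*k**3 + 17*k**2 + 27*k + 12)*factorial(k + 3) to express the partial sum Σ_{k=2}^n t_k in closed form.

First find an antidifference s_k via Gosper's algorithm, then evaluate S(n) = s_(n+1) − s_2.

Step 1: r(k) = 3*(3*k**4 + 38*k**3 + 174*k**2 + 339*k + 236)/(3*k**3 + 17*k**2 + 27*k + 12).
Normal form (A,B,C) = (3*k + 12, 1, k**3 + 17*k**2/3 + 9*k + 4).
Set up (3*k + 12)·f(k+1) − (1)·f(k) − (k**3 + 17*k**2/3 + 9*k + 4) = 0.
Degrees (1,0,3) ⇒ d ≤ 2.
A polynomial solution: f(k) = k**2/3.
Get s_k = R·t_k = 4*3**k*k**2*factorial(k + 3) with R(k) = B(k−1)f(k)/C(k) = k**2/(3*k**3 + 17*k**2 + 27*k + 12).
Check: Δs_k = 4*3**k*(3*k**3 + 17*k**2 + 27*k + 12)*factorial(k + 3). ✓
Evaluate: s_(n+1) = 12*3**n*(n + 1)**2*factorial(n + 4); subtract s_(2) = 17280 ⇒ S(n) = 12*3**n*n**2*factorial(n + 4) + 24*3**n*n*factorial(n + 4) + 12*3**n*factorial(n + 4) - 17280.

S(n) = 12*3**n*n**2*factorial(n + 4) + 24*3**n*n*factorial(n + 4) + 12*3**n*factorial(n + 4) - 17280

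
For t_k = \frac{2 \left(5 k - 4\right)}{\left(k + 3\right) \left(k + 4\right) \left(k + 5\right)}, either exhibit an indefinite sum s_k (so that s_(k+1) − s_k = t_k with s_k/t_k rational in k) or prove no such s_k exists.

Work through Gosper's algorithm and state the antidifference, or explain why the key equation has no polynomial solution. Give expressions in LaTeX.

Ratio r(k) = (k + 3)*(5*k + 1)/((k + 6)*(5*k - 4)).
A = k + 3, B = k + 6, C = k - 4/5.
Key eq: (k + 3)·f(k+1) = (k + 5)·f(k) + (k - 4/5).
Bound: deg f ≤ 2.
Solve for f: f(k) = k*(11*k - 43)/120 (degree 2 ≤ 2).
Then R = B(k−1)f/C = k*(k + 5)*(11*k - 43)/(24*(5*k - 4)), so s_k = R(k)·t_k = k*(11*k - 43)/(12*(k + 3)*(k + 4)).
Check: Δs_k = 2*(5*k - 4)/(k**3 + 12*k**2 + 47*k + 60). ✓

s_k = \frac{k \left(11 k - 43\right)}{12 \left(k + 3\right) \left(k + 4\right)}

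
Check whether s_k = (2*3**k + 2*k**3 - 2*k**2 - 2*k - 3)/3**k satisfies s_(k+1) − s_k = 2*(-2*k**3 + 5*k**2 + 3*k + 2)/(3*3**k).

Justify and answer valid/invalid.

s_(k+1) = (6*3**k + 2*k**3 + 4*k**2 - 5)/(3*3**k)
s_(k+1) − s_k = 2*(-2*k**3 + 5*k**2 + 3*k + 2)/(3*3**k)
(s_(k+1) − s_k) − t_k = 0

valid (s_(k+1) − s_k reduces to t_k)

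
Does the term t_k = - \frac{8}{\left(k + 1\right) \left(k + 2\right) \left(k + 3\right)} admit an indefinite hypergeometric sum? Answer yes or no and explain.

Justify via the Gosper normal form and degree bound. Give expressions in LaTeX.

Yes. s_k = \frac{2 k \left(- k - 3\right)}{\left(k + 1\right) \left(k + 2\right)}.

The ratio is (k + 1)/(k + 4).
Take A(k)=k + 1, B(k)=k + 4, C(k)=1.
f must satisfy (k + 1)·f(k+1) − (k + 3)·f(k) = 1.
Bound: deg f ≤ 2.
Solve for f: f(k) = k*(k + 3)/4 (degree 2 ≤ 2).
So s_k = (B(k−1)f/C)·t_k = (k*(k + 3)**2/4)·t_k = 2*k*(-k - 3)/((k + 1)*(k + 2)).
Δs = -8/(k**3 + 6*k**2 + 11*k + 6), as required.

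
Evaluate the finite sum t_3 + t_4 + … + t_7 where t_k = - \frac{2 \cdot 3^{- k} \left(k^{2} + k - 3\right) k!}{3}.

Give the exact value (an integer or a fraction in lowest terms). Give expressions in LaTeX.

Σ = -87980/729

Step 1: r(k) = (k + 1)*(k + (k + 1)**2 - 2)/(3*(k**2 + k - 3)).
A = k/3 + 1/3, B = 1, C = k**2 + k - 3.
Solve (k/3 + 1/3)·f(k+1) − (1)·f(k) = k**2 + k - 3.
Degrees (1,0,2) ⇒ d ≤ 1.
Coefficient equations give f(k) = 3*(k + 2).
Get s_k = R·t_k = -2*(k + 2)*factorial(k)/3**k with R(k) = B(k−1)f(k)/C(k) = 3*(k + 2)/(k**2 + k - 3).
Verify: -2*(k**2 + k - 3)*factorial(k)/(3*3**k) matches t_k.
Sum = s_(8) − s_(3); s_(8) = -89600/729, s_(3) = -20/9 ⇒ -87980/729.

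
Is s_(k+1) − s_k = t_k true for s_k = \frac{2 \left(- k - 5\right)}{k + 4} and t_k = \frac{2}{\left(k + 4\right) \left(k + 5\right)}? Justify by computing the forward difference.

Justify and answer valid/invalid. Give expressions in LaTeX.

Valid — Δs_k = t_k.

s_(k+1) = 2*(-k - 6)/(k + 5)
s_(k+1) − s_k = 2/(k**2 + 9*k + 20)
(s_(k+1) − s_k) − t_k = 0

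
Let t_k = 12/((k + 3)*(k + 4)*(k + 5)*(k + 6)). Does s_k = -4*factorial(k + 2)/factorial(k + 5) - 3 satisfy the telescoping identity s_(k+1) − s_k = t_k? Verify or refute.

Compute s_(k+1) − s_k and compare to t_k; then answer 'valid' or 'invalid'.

Valid: the claim telescopes to t_k.

s_(k+1) = -4*factorial(k + 3)/factorial(k + 6) - 3
s_(k+1) − s_k = 12/((k + 3)*(k + 4)*(k + 5)*(k + 6))
(s_(k+1) − s_k) − t_k = 0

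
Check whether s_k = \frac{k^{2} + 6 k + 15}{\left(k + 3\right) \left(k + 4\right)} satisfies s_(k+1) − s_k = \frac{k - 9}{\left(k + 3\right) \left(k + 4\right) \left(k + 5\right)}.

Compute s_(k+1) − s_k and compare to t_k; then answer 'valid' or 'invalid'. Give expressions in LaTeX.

s_(k+1) = (6*k + (k + 1)**2 + 21)/((k + 4)*(k + 5))
s_(k+1) − s_k = (k - 9)/(k**3 + 12*k**2 + 47*k + 60)
(s_(k+1) − s_k) − t_k = 0

Valid: the claim telescopes to t_k.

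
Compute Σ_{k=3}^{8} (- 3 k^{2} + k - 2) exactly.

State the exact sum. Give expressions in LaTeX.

Σ = -576

r(k) = (-k + 3*(k + 1)**2 + 1)/(3*k**2 - k + 2) after simplifying.
A = 1, B = 1, C = k**2 - k/3 + 2/3.
Solve (1)·f(k+1) − (1)·f(k) = k**2 - k/3 + 2/3.
From deg A=0, deg B=0, deg C=2: d=3.
Coefficient equations give f(k) = k*(k**2 - 2*k + 3)/3.
So s_k = (B(k−1)f/C)·t_k = (k*(k**2 - 2*k + 3)/(3*k**2 - k + 2))·t_k = k*(-k**2 + 2*k - 3).
Verify: -3*k**2 + k - 2 matches t_k.
Telescoping: Σ = s_(9) − s_(3) = -594 − (-18) = -576.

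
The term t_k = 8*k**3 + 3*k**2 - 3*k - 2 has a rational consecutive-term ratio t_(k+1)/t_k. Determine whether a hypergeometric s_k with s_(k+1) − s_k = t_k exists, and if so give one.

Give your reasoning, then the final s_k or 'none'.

Step 1: r(k) = (8*k**3 + 27*k**2 + 27*k + 6)/(8*k**3 + 3*k**2 - 3*k - 2).
Factor: A=1; B=1; C=k**3 + 3*k**2/8 - 3*k/8 - 1/4.
f must satisfy (1)·f(k+1) − (1)·f(k) = k**3 + 3*k**2/8 - 3*k/8 - 1/4.
d = 4 from the (0,0,3) case.
A polynomial solution: f(k) = k**2*(2*k**2 - 3*k - 1)/8.
Then R = B(k−1)f/C = k**2*(2*k**2 - 3*k - 1)/(8*k**3 + 3*k**2 - 3*k - 2), so s_k = R(k)·t_k = k**2*(2*k**2 - 3*k - 1).
s_(k+1) − s_k = 8*k**3 + 3*k**2 - 3*k - 2 = t_k.

s_k = k**2*(2*k**2 - 3*k - 1)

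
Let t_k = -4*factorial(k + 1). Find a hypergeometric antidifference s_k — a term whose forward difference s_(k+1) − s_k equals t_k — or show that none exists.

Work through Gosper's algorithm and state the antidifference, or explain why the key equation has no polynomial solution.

t_(k+1)/t_k = k + 2.
Gosper form: A/B · C(k+1)/C(k) with A=k + 2, B=1, C=1.
Set up (k + 2)·f(k+1) − (1)·f(k) − (1) = 0.
Bound: deg f ≤ -1.
Bound -1 < 0, so the key equation has no polynomial solution.

not Gosper-summable; s_k does not exist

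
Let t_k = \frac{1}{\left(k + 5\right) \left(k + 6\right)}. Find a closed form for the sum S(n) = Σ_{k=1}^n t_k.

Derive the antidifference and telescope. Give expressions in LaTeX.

r(k) = (k + 5)/(k + 7) after simplifying.
Factor: A=k + 5; B=k + 7; C=1.
Key eq: (k + 5)·f(k+1) = (k + 6)·f(k) + (1).
deg f ≤ 1 (via 1,1,0).
Match coefficients ⇒ f(k) = k/5.
So s_k = (B(k−1)f/C)·t_k = (k*(k + 6)/5)·t_k = k/(5*(k + 5)).
Check: Δs_k = 1/(k**2 + 11*k + 30). ✓
Σ_(k=1)^n t_k = s_(n+1) − s_(1) = ((n + 1)/(5*(n + 6))) − (1/30), i.e. n/(6*(n + 6)).

S(n) = \frac{n}{6 \left(n + 6\right)}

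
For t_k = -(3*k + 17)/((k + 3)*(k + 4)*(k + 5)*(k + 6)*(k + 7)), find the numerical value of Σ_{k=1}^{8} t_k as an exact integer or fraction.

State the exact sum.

t_(k+1)/t_k = (k + 3)*(3*k + 20)/((k + 8)*(3*k + 17)).
Take A(k)=k + 3, B(k)=k + 8, C(k)=k + 17/3.
Need (k + 3)·f(k+1) − (k + 7)·f(k) = k + 17/3.
deg f ≤ 4 (via 1,1,1).
Match coefficients ⇒ f(k) = k*(k + 5)*(k**2 + 13*k + 54)/216.
Get s_k = R·t_k = k*(-k**2 - 13*k - 54)/(72*(k**3 + 13*k**2 + 54*k + 72)) with R(k) = B(k−1)f(k)/C(k) = k*(k + 5)*(k + 7)*(k**2 + 13*k + 54)/(72*(3*k + 17)).
Δs = (-3*k - 17)/(k**5 + 25*k**4 + 245*k**3 + 1175*k**2 + 2754*k + 2520), as required.
Σ_(k=1)^(8) t_k = s_(9) − s_(1) = -7/520 − (-17/2520) = -11/1638.

Σ = -11/1638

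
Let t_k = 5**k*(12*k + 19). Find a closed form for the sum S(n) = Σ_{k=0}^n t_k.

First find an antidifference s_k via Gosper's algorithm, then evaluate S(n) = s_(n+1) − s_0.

S(n) = 15*5**n*n + 20*5**n - 1

t_(k+1)/t_k = 5*(12*k + 31)/(12*k + 19).
Factor: A=5; B=1; C=k + 19/12.
Key eq: (5)·f(k+1) = (1)·f(k) + (k + 19/12).
Bound: deg f ≤ 1.
Solve for f: f(k) = (3*k + 1)/12 (degree 1 ≤ 1).
Then R = B(k−1)f/C = (3*k + 1)/(12*k + 19), so s_k = R(k)·t_k = 5**k*(3*k + 1).
s_(k+1) − s_k = 5**k*(12*k + 19) = t_k.
s_(n+1) = 5**(n + 1)*(3*n + 4) and s_(0) = 1, so S(n) = 15*5**n*n + 20*5**n - 1.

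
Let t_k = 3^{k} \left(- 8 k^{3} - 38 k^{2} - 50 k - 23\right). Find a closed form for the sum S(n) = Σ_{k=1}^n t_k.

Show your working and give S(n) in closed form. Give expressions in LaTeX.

S(n) = - 12 \cdot 3^{n} n^{3} - 39 \cdot 3^{n} n^{2} - 54 \cdot 3^{n} n - 21 \cdot 3^{n} + 21

Step 1: r(k) = 3*(8*k**3 + 62*k**2 + 150*k + 119)/(8*k**3 + 38*k**2 + 50*k + 23).
Take A(k)=3, B(k)=1, C(k)=k**3 + 19*k**2/4 + 25*k/4 + 23/8.
f must satisfy (3)·f(k+1) − (1)·f(k) = k**3 + 19*k**2/4 + 25*k/4 + 23/8.
deg f ≤ 3 (via 0,0,3).
A polynomial solution: f(k) = (4*k**3 + k**2 + 4*k - 2)/8.
R(k) = B(k−1)·f(k)/C(k) = (4*k**3 + k**2 + 4*k - 2)/(8*k**3 + 38*k**2 + 50*k + 23); s_k = R·t_k = 3**k*(-4*k**3 - k**2 - 4*k + 2).
Verify: 3**k*(-8*k**3 - 38*k**2 - 50*k - 23) matches t_k.
Telescope: S(n) = s_(n+1) − s_(1) = 3**(n + 1)*(-4*n**3 - 13*n**2 - 18*n - 7) − (-21) = -12*3**n*n**3 - 39*3**n*n**2 - 54*3**n*n - 21*3**n + 21.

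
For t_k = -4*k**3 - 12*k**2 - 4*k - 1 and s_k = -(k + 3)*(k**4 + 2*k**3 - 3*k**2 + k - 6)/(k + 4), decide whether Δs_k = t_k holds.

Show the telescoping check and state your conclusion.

s_(k+1) = (-k**5 - 10*k**4 - 33*k**3 - 41*k**2 - 15*k + 20)/(k + 5)
s_(k+1) − s_k = (-4*k**5 - 45*k**4 - 166*k**3 - 222*k**2 - 73*k - 10)/(k**2 + 9*k + 20)
(s_(k+1) − s_k) − t_k = (3*k**4 + 26*k**3 + 55*k**2 + 16*k + 10)/(k**2 + 9*k + 20)

Invalid: residual (3*k**4 + 26*k**3 + 55*k**2 + 16*k + 10)/(k**2 + 9*k + 20) ≠ 0.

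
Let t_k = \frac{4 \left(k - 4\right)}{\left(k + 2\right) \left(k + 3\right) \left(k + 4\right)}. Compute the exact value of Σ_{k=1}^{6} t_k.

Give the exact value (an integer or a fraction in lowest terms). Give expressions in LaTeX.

Σ = -4/15

r(k) = (k - 3)*(k + 2)/((k - 4)*(k + 5)) after simplifying.
So A=k + 2 and B=k + 5, with C=k - 4.
f must satisfy (k + 2)·f(k+1) − (k + 4)·f(k) = k - 4.
From deg A=1, deg B=1, deg C=1: d=2.
Solving with deg f ≤ 2: f(k) = -k*(k + 11)/6.
Then R = B(k−1)f/C = -k*(k + 4)*(k + 11)/(6*(k - 4)), so s_k = R(k)·t_k = 2*k*(-k - 11)/(3*(k + 2)*(k + 3)).
Verify: 4*(k - 4)/(k**3 + 9*k**2 + 26*k + 24) matches t_k.
Σ_(k=1)^(6) t_k = s_(7) − s_(1) = -14/15 − (-2/3) = -4/15.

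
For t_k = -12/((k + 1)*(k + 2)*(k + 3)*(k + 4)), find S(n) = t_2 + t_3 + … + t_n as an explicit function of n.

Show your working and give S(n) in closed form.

S(n) = (-n**3 - 9*n**2 - 26*n + 36)/(15*(n**3 + 9*n**2 + 26*n + 24))

The ratio is (k + 1)/(k + 5).
A = k + 1, B = k + 5, C = 1.
Set up (k + 1)·f(k+1) − (k + 4)·f(k) − (1) = 0.
From deg A=1, deg B=1, deg C=0: d=3.
Coefficient equations give f(k) = k*(k**2 + 6*k + 11)/18.
Certificate R = B(k−1)f/C = k*(k + 4)*(k**2 + 6*k + 11)/18 gives s_k = 2*k*(-k**2 - 6*k - 11)/(3*(k + 1)*(k + 2)*(k + 3)).
Verify: -12/(k**4 + 10*k**3 + 35*k**2 + 50*k + 24) matches t_k.
Evaluate: s_(n+1) = 2*(-n**3 - 9*n**2 - 26*n - 18)/(3*(n**3 + 9*n**2 + 26*n + 24)); subtract s_(2) = -3/5 ⇒ S(n) = (-n**3 - 9*n**2 - 26*n + 36)/(15*(n**3 + 9*n**2 + 26*n + 24)).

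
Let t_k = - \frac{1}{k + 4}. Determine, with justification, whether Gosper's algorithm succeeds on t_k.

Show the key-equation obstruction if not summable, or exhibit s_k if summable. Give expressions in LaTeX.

No — t_k has no hypergeometric antidifference.

r(k) = (k + 4)/(k + 5) after simplifying.
So A=k + 4 and B=k + 5, with C=1.
Key eq: (k + 4)·f(k+1) = (k + 4)·f(k) + (1).
deg f ≤ 0 (via 1,1,0).
Generic f = c0 gives residual -1; -1 = 0 cannot hold, so t_k is not Gosper-summable.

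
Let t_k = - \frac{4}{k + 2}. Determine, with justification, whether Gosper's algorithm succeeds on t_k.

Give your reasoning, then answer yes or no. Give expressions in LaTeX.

r(k) = (k + 2)/(k + 3) after simplifying.
Take A(k)=k + 2, B(k)=k + 3, C(k)=1.
Need (k + 2)·f(k+1) − (k + 2)·f(k) = 1.
deg f ≤ 0 (via 1,1,0).
f = c0 ⇒ A·f(k+1) − B(k−1)·f(k) − C = -1. The system {-1 = 0} is inconsistent; no antidifference.

No — t_k has no hypergeometric antidifference.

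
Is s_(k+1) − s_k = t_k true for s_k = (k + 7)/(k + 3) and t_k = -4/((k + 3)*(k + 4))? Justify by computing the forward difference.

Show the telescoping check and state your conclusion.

s_(k+1) = (k + 8)/(k + 4)
s_(k+1) − s_k = -4/(k**2 + 7*k + 12)
(s_(k+1) − s_k) − t_k = 0

Valid: the claim telescopes to t_k.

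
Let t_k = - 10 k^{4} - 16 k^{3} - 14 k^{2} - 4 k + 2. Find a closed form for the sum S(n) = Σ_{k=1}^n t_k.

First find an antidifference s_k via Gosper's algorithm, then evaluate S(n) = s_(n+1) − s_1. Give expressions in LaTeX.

S(n) = n \left(- 2 n^{4} - 9 n^{3} - 16 n^{2} - 13 n - 2\right)

t_(k+1)/t_k = (5*k**4 + 28*k**3 + 61*k**2 + 60*k + 21)/(5*k**4 + 8*k**3 + 7*k**2 + 2*k - 1).
So A=1 and B=1, with C=k**4 + 8*k**3/5 + 7*k**2/5 + 2*k/5 - 1/5.
Key eq: (1)·f(k+1) = (1)·f(k) + (k**4 + 8*k**3/5 + 7*k**2/5 + 2*k/5 - 1/5).
Degrees (0,0,4) ⇒ d ≤ 5.
Solving with deg f ≤ 5: f(k) = k*(k**2 + 1)*(2*k**2 - k - 2)/10.
Get s_k = R·t_k = k*(-2*k**4 + k**3 + k + 2) with R(k) = B(k−1)f(k)/C(k) = k*(k**2 + 1)*(2*k**2 - k - 2)/(2*(k**2 + k + 1)*(5*k**2 + 3*k - 1)).
Check: Δs_k = -10*k**4 - 16*k**3 - 14*k**2 - 4*k + 2. ✓
s_(n+1) = -2*n**5 - 9*n**4 - 16*n**3 - 13*n**2 - 2*n + 2 and s_(1) = 2, so S(n) = n*(-2*n**4 - 9*n**3 - 16*n**2 - 13*n - 2).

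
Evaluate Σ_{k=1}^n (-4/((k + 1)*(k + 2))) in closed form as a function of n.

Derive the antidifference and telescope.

The ratio is (k + 1)/(k + 3).
So A=k + 1 and B=k + 3, with C=1.
Set up (k + 1)·f(k+1) − (k + 2)·f(k) − (1) = 0.
Bound: deg f ≤ 1.
Coefficient equations give f(k) = k.
Certificate R = B(k−1)f/C = k*(k + 2) gives s_k = -4*k/(k + 1).
Check: Δs_k = -4/(k**2 + 3*k + 2). ✓
Evaluate: s_(n+1) = 4*(-n - 1)/(n + 2); subtract s_(1) = -2 ⇒ S(n) = -2*n/(n + 2).

S(n) = -2*n/(n + 2)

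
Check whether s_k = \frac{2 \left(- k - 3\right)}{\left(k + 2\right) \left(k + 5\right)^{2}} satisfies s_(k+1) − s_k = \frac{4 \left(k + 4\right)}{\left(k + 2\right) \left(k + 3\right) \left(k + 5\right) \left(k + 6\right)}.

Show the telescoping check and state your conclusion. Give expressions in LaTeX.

s_(k+1) = 2*(-k - 4)/((k + 3)*(k + 6)**2)
s_(k+1) − s_k = 2*(-(k + 2)*(k + 4)*(k + 5)**2 + (k + 3)**2*(k + 6)**2)/((k + 2)*(k + 3)*(k + 5)**2*(k + 6)**2)
(s_(k+1) − s_k) − t_k = 4*(-3*k**2 - 27*k - 58)/(k**6 + 27*k**5 + 297*k**4 + 1697*k**3 + 5286*k**2 + 8460*k + 5400)

Invalid: residual \frac{4 \left(- 3 k^{2} - 27 k - 58\right)}{k^{6} + 27 k^{5} + 297 k^{4} + 1697 k^{3} + 5286 k^{2} + 8460 k + 5400} ≠ 0.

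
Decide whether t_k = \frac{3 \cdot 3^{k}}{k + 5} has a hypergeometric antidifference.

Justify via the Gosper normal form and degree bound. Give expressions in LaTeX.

r(k) = 3*(k + 5)/(k + 6) after simplifying.
Take A(k)=3*k + 15, B(k)=k + 6, C(k)=1.
Key eq: (3*k + 15)·f(k+1) = (k + 5)·f(k) + (1).
From deg A=1, deg B=1, deg C=0: d=-1.
Negative degree bound (-1): no f exists, t_k not Gosper-summable.

No. Not Gosper-summable.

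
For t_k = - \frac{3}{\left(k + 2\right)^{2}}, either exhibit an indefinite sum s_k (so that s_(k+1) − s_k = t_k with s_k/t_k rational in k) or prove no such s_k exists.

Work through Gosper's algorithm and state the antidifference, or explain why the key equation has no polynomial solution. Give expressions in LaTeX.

Compute t_(k+1)/t_k: get (k + 2)**2/(k + 3)**2.
A = k**2 + 4*k + 4, B = k**2 + 6*k + 9, C = 1.
Set up (k**2 + 4*k + 4)·f(k+1) − (k**2 + 4*k + 4)·f(k) − (1) = 0.
deg f ≤ 0 (via 2,2,0).
f = c0 ⇒ A·f(k+1) − B(k−1)·f(k) − C = -1. The system {-1 = 0} is inconsistent; no antidifference.

none — t_k is not Gosper-summable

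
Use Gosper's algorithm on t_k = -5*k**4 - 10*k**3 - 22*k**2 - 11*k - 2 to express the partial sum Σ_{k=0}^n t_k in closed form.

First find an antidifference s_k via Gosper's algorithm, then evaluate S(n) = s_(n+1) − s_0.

S(n) = -n**5 - 5*n**4 - 14*n**3 - 19*n**2 - 11*n - 2

Ratio r(k) = (5*k**4 + 30*k**3 + 82*k**2 + 105*k + 50)/(5*k**4 + 10*k**3 + 22*k**2 + 11*k + 2).
Take A(k)=1, B(k)=1, C(k)=k**4 + 2*k**3 + 22*k**2/5 + 11*k/5 + 2/5.
f must satisfy (1)·f(k+1) − (1)·f(k) = k**4 + 2*k**3 + 22*k**2/5 + 11*k/5 + 2/5.
Bound: deg f ≤ 5.
A polynomial solution: f(k) = k**2*(k**3 + 4*k - 3)/5.
Get s_k = R·t_k = k**2*(-k**3 - 4*k + 3) with R(k) = B(k−1)f(k)/C(k) = k**2*(k**3 + 4*k - 3)/(5*k**4 + 10*k**3 + 22*k**2 + 11*k + 2).
s_(k+1) − s_k = -5*k**4 - 10*k**3 - 22*k**2 - 11*k - 2 = t_k.
s_(n+1) = -n**5 - 5*n**4 - 14*n**3 - 19*n**2 - 11*n - 2 and s_(0) = 0, so S(n) = -n**5 - 5*n**4 - 14*n**3 - 19*n**2 - 11*n - 2.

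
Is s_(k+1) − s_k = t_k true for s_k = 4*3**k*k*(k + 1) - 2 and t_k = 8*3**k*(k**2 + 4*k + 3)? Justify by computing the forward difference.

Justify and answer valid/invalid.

s_(k+1) = 4*3**(k + 1)*(k + 1)*(k + 2) - 2
s_(k+1) − s_k = 8*3**k*(k + 1)*(k + 3)
(s_(k+1) − s_k) − t_k = 0

Valid: the claim telescopes to t_k.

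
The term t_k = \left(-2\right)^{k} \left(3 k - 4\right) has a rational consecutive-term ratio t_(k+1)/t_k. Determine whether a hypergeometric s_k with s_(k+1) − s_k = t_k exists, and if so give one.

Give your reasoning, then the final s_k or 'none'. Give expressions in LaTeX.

The ratio is 2*(1 - 3*k)/(3*k - 4).
Factor: A=-2; B=1; C=k - 4/3.
Key eq: (-2)·f(k+1) = (1)·f(k) + (k - 4/3).
Degrees (0,0,1) ⇒ d ≤ 1.
A polynomial solution: f(k) = -(k - 2)/3.
Certificate R = B(k−1)f/C = -(k - 2)/(3*k - 4) gives s_k = (-2)**k*(2 - k).
Check: Δs_k = (-2)**k*(3*k - 4). ✓

s_k = \left(-2\right)^{k} \left(2 - k\right)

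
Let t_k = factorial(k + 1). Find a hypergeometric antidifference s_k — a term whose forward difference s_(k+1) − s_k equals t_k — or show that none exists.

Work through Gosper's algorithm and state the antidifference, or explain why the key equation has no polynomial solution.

The ratio is k + 2.
Normal form (A,B,C) = (k + 2, 1, 1).
f must satisfy (k + 2)·f(k+1) − (1)·f(k) = 1.
d = -1 from the (1,0,0) case.
Negative degree bound (-1): no f exists, t_k not Gosper-summable.

none (Gosper's algorithm certifies no s_k)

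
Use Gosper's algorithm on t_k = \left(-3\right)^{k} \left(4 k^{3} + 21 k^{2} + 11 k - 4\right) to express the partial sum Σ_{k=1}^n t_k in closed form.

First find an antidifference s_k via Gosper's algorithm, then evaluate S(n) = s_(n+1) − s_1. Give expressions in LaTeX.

S(n) = 3 \left(-3\right)^{n} n^{3} + 18 \left(-3\right)^{n} n^{2} + 15 \left(-3\right)^{n} n - 3 \left(-3\right)^{n} + 3

Step 1: r(k) = 3*(-4*k**3 - 33*k**2 - 65*k - 32)/(4*k**3 + 21*k**2 + 11*k - 4).
So A=-3 and B=1, with C=k**3 + 21*k**2/4 + 11*k/4 - 1.
f must satisfy (-3)·f(k+1) − (1)·f(k) = k**3 + 21*k**2/4 + 11*k/4 - 1.
deg f ≤ 3 (via 0,0,3).
Solve for f: f(k) = -(k**3 + 3*k**2 - 4*k - 1)/4 (degree 3 ≤ 3).
Get s_k = R·t_k = (-3)**k*(-k**3 - 3*k**2 + 4*k + 1) with R(k) = B(k−1)f(k)/C(k) = -(k**3 + 3*k**2 - 4*k - 1)/(4*k**3 + 21*k**2 + 11*k - 4).
Verify: (-3)**k*(4*k**3 + 21*k**2 + 11*k - 4) matches t_k.
Σ_(k=1)^n t_k = s_(n+1) − s_(1) = ((-3)**(n + 1)*(-n**3 - 6*n**2 - 5*n + 1)) − (-3), i.e. 3*(-3)**n*n**3 + 18*(-3)**n*n**2 + 15*(-3)**n*n - 3*(-3)**n + 3.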